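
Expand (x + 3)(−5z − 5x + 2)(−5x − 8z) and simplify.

(x + 3)(−5z − 5x + 2)(−5x − 8z)
= (−5xz − 5x² + 2x − 15z − 15x + 6)(−5x − 8z)    [distributive law]
= (−5xz − 5x² − 13x − 15z + 6)(−5x − 8z)    [combine like terms]
= 25x²z + 40xz² + 25x³ + 40x²z + 65x² + 104xz + 75xz + 120z² − 30x − 48z    [distributive law]
= 65x²z + 40xz² + 25x³ + 65x² + 179xz + 120z² − 30x − 48z    [combine like terms]

65x²z + 40xz² + 25x³ + 65x² + 179xz + 120z² − 30x − 48z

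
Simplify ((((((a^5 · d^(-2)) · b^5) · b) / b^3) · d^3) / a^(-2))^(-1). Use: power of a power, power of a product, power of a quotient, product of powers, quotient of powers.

((((((a^5 · d^(-2)) · b^5) · b) / b^3) · d^3) / a^(-2))^(-1)
= ((((((a^5 · d^(-2)) · b^5) · b) / b^3) · d^3)^(-1)) / ((a^(-2))^(-1))    [power of a quotient]
= ((((((a^5 · d^(-2)) · b^5) · b) / b^3)^(-1)) · ((d^3)^(-1))) / ((a^(-2))^(-1))    [power of a product]
= ((((((a^5 · d^(-2)) · b^5) · b)^(-1)) / ((b^3)^(-1))) · ((d^3)^(-1))) / ((a^(-2))^(-1))    [power of a quotient]
= ((((((a^5 · d^(-2)) · b^5)^(-1)) · (b^(-1))) / ((b^3)^(-1))) · ((d^3)^(-1))) / ((a^(-2))^(-1))    [power of a product]
= ((((((a^5 · d^(-2))^(-1)) · ((b^5)^(-1))) · (b^(-1))) / ((b^3)^(-1))) · ((d^3)^(-1))) / ((a^(-2))^(-1))    [power of a product]
= (((((((a^5)^(-1)) · ((d^(-2))^(-1))) · ((b^5)^(-1))) · (b^(-1))) / ((b^3)^(-1))) · ((d^3)^(-1))) / ((a^(-2))^(-1))    [power of a product]
= (((((a^(-5) · ((d^(-2))^(-1))) · ((b^5)^(-1))) · (b^(-1))) / ((b^3)^(-1))) · ((d^3)^(-1))) / ((a^(-2))^(-1))    [power of a power]
= (((((a^(-5) · d^2) · ((b^5)^(-1))) · (b^(-1))) / ((b^3)^(-1))) · ((d^3)^(-1))) / ((a^(-2))^(-1))    [power of a power]
= (((((a^(-5) · d^2) · b^(-5)) · (b^(-1))) / ((b^3)^(-1))) · ((d^3)^(-1))) / ((a^(-2))^(-1))    [power of a power]
= (((((a^(-5) · d^2) · b^(-5)) · b^(-1)) / b^(-3)) · ((d^3)^(-1))) / ((a^(-2))^(-1))    [power of a power]
= (((((a^(-5) · d^2) · b^(-5)) · b^(-1)) / b^(-3)) · d^(-3)) / ((a^(-2))^(-1))    [power of a power]
= (((((a^(-5) · d^2) · b^(-5)) · b^(-1)) / b^(-3)) · d^(-3)) / a^2    [power of a power]
= a^(-7)b^(-3)d^(-1)    [quotient of powers; product of powers]

a^(-7)b^(-3)d^(-1)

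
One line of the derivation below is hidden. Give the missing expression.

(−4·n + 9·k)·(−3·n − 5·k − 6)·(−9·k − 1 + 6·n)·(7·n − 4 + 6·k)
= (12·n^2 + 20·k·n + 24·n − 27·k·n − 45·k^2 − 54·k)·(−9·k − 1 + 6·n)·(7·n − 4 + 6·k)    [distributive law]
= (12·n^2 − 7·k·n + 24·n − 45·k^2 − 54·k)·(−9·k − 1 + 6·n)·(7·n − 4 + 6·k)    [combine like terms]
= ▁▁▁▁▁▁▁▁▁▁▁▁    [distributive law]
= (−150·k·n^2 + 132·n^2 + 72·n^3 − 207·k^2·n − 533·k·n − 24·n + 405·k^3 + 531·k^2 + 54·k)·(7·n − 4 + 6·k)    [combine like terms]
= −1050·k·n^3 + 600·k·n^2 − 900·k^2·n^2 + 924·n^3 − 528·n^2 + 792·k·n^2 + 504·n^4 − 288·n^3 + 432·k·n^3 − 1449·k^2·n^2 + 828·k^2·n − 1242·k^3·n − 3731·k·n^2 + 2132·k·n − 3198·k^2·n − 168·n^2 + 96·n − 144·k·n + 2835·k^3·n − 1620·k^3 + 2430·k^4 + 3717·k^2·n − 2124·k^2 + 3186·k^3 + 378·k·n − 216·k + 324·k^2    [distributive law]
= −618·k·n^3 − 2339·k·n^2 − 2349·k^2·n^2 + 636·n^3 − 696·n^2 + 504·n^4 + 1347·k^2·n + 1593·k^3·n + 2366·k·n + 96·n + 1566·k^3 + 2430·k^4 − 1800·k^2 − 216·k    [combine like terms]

Applying distributive law to the line above:

(−108·k·n^2 − 12·n^2 + 72·n^3 + 63·k^2·n + 7·k·n − 42·k·n^2 − 216·k·n − 24·n + 144·n^2 + 405·k^3 + 45·k^2 − 270·k^2·n + 486·k^2 + 54·k − 324·k·n)·(7·n − 4 + 6·k)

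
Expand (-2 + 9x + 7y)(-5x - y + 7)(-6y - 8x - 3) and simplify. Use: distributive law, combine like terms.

-714xy - 449x² - 107x - 285y² - 69y + 42 + 622x²y + 360x³ + 320xy² + 42y³

(-2 + 9x + 7y)(-5x - y + 7)(-6y - 8x - 3)
= (10x + 2y - 14 - 45x² - 9xy + 63x - 35xy - 7y² + 49y)(-6y - 8x - 3)    [distributive law]
= (73x + 51y - 14 - 45x² - 44xy - 7y²)(-6y - 8x - 3)    [combine like terms]
= -438xy - 584x² - 219x - 306y² - 408xy - 153y + 84y + 112x + 42 + 270x²y + 360x³ + 135x² + 264xy² + 352x²y + 132xy + 42y³ + 56xy² + 21y²    [distributive law]
= -714xy - 449x² - 107x - 285y² - 69y + 42 + 622x²y + 360x³ + 320xy² + 42y³    [combine like terms]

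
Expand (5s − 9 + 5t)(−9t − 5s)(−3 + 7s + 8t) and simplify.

(5s − 9 + 5t)(−9t − 5s)(−3 + 7s + 8t)
= (−45st − 25s^2 + 81t + 45s − 45t^2 − 25st)(−3 + 7s + 8t)    [distributive law]
= (−70st − 25s^2 + 81t + 45s − 45t^2)(−3 + 7s + 8t)    [combine like terms]
= 210st − 490s^2t − 560st^2 + 75s^2 − 175s^3 − 200s^2t − 243t + 567st + 648t^2 − 135s + 315s^2 + 360st + 135t^2 − 315st^2 − 360t^3    [distributive law]
= 1137st − 690s^2t − 875st^2 + 390s^2 − 175s^3 − 243t + 783t^2 − 135s − 360t^3    [combine like terms]

1137st − 690s^2t − 875st^2 + 390s^2 − 175s^3 − 243t + 783t^2 − 135s − 360t^3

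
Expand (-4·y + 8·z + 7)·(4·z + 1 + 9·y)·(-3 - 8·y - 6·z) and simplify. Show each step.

-810·y·z - 232·y^2·z - 592·y·z^2 - 233·y - 364·y^2 + 288·y^3 - 312·z^2 - 192·z^3 - 150·z - 21

(-4·y + 8·z + 7)·(4·z + 1 + 9·y)·(-3 - 8·y - 6·z)
= (-16·y·z - 4·y - 36·y^2 + 32·z^2 + 8·z + 72·y·z + 28·z + 7 + 63·y)·(-3 - 8·y - 6·z)    [distributive law]
= (56·y·z + 59·y - 36·y^2 + 32·z^2 + 36·z + 7)·(-3 - 8·y - 6·z)    [combine like terms]
= -168·y·z - 448·y^2·z - 336·y·z^2 - 177·y - 472·y^2 - 354·y·z + 108·y^2 + 288·y^3 + 216·y^2·z - 96·z^2 - 256·y·z^2 - 192·z^3 - 108·z - 288·y·z - 216·z^2 - 21 - 56·y - 42·z    [distributive law]
= -810·y·z - 232·y^2·z - 592·y·z^2 - 233·y - 364·y^2 + 288·y^3 - 312·z^2 - 192·z^3 - 150·z - 21    [combine like terms]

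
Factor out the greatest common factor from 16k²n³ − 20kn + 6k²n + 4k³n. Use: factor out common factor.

16k²n³ − 20kn + 6k²n + 4k³n
= 2(8k²n³ − 10kn + 3k²n + 2k³n)    [factor out 2]
= 2kn(8kn² − 10 + 3k + 2k²)    [factor out kn]

2kn(8kn² − 10 + 3k + 2k²)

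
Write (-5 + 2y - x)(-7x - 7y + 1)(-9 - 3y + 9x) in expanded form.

(-5 + 2y - x)(-7x - 7y + 1)(-9 - 3y + 9x)
= (35x + 35y - 5 - 14xy - 14y² + 2y + 7x² + 7xy - x)(-9 - 3y + 9x)    [distributive law]
= (34x + 37y - 5 - 7xy - 14y² + 7x²)(-9 - 3y + 9x)    [combine like terms]
= -306x - 102xy + 306x² - 333y - 111y² + 333xy + 45 + 15y - 45x + 63xy + 21xy² - 63x²y + 126y² + 42y³ - 126xy² - 63x² - 21x²y + 63x³    [distributive law]
= -351x + 294xy + 243x² - 318y + 15y² + 45 - 105xy² - 84x²y + 42y³ + 63x³    [combine like terms]

-351x + 294xy + 243x² - 318y + 15y² + 45 - 105xy² - 84x²y + 42y³ + 63x³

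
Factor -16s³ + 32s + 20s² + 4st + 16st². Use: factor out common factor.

-16s³ + 32s + 20s² + 4st + 16st²
= 4(-4s³ + 8s + 5s² + st + 4st²)    [factor out 4]
= 4s(-4s² + 8 + 5s + t + 4t²)    [factor out s]

4s(-4s² + 8 + 5s + t + 4t²)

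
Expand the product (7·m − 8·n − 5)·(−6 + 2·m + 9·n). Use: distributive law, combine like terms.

−52·m + 14·m^2 + 47·m·n + 3·n − 72·n^2 + 30

(7·m − 8·n − 5)·(−6 + 2·m + 9·n)
= −42·m + 14·m^2 + 63·m·n + 48·n − 16·m·n − 72·n^2 + 30 − 10·m − 45·n    [distributive law]
= −52·m + 14·m^2 + 47·m·n + 3·n − 72·n^2 + 30    [combine like terms]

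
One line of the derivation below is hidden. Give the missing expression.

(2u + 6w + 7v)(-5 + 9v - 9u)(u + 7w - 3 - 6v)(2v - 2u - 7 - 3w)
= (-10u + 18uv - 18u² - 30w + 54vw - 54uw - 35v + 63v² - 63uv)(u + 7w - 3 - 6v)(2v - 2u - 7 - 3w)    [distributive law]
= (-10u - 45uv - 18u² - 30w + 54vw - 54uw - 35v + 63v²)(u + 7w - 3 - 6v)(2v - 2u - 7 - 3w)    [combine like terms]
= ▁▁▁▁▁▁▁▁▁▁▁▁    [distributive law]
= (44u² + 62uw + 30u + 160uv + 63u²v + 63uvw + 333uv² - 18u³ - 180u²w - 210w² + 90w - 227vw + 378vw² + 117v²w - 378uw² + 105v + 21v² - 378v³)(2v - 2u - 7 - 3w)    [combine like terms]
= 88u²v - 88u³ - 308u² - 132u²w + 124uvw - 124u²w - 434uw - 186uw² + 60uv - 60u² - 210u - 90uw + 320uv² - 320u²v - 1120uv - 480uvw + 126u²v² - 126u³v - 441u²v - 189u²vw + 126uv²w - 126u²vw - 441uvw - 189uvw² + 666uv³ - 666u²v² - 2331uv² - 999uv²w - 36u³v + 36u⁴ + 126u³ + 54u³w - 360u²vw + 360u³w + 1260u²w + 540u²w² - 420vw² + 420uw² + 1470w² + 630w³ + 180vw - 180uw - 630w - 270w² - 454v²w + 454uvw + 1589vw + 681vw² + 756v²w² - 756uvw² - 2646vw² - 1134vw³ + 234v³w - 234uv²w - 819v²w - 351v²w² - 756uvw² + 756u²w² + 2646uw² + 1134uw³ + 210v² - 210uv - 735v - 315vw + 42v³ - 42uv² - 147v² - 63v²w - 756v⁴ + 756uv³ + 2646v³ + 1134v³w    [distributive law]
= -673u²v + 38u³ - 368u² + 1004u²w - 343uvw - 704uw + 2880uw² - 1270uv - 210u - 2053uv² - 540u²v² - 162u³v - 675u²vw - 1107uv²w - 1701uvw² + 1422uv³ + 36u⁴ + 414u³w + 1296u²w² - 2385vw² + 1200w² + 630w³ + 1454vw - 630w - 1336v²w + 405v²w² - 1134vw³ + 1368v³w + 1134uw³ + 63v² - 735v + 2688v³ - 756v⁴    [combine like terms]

After distributive law, the bracketed line is:

(-10u² - 70uw + 30u + 60uv - 45u²v - 315uvw + 135uv + 270uv² - 18u³ - 126u²w + 54u² + 108u²v - 30uw - 210w² + 90w + 180vw + 54uvw + 378vw² - 162vw - 324v²w - 54u²w - 378uw² + 162uw + 324uvw - 35uv - 245vw + 105v + 210v² + 63uv² + 441v²w - 189v² - 378v³)(2v - 2u - 7 - 3w)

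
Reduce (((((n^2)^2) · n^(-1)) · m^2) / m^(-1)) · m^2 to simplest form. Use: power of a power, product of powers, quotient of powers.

(((((n^2)^2) · n^(-1)) · m^2) / m^(-1)) · m^2
= (((n^4 · n^(-1)) · m^2) / m^(-1)) · m^2    [power of a power]
= ((n^3 · m^2) / m^(-1)) · m^2    [product of powers]
= m^5n^3    [quotient of powers; product of powers]

m^5n^3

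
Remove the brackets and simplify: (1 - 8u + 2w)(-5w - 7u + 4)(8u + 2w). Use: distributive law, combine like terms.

(1 - 8u + 2w)(-5w - 7u + 4)(8u + 2w)
= (-5w - 7u + 4 + 40uw + 56u^2 - 32u - 10w^2 - 14uw + 8w)(8u + 2w)    [distributive law]
= (3w - 39u + 4 + 26uw + 56u^2 - 10w^2)(8u + 2w)    [combine like terms]
= 24uw + 6w^2 - 312u^2 - 78uw + 32u + 8w + 208u^2w + 52uw^2 + 448u^3 + 112u^2w - 80uw^2 - 20w^3    [distributive law]
= -54uw + 6w^2 - 312u^2 + 32u + 8w + 320u^2w - 28uw^2 + 448u^3 - 20w^3    [combine like terms]

-54uw + 6w^2 - 312u^2 + 32u + 8w + 320u^2w - 28uw^2 + 448u^3 - 20w^3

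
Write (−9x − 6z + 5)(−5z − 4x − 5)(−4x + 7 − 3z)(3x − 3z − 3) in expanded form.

(−9x − 6z + 5)(−5z − 4x − 5)(−4x + 7 − 3z)(3x − 3z − 3)
= (45xz + 36x^2 + 45x + 30z^2 + 24xz + 30z − 25z − 20x − 25)(−4x + 7 − 3z)(3x − 3z − 3)    [distributive law]
= (69xz + 36x^2 + 25x + 30z^2 + 5z − 25)(−4x + 7 − 3z)(3x − 3z − 3)    [combine like terms]
= (−276x^2z + 483xz − 207xz^2 − 144x^3 + 252x^2 − 108x^2z − 100x^2 + 175x − 75xz − 120xz^2 + 210z^2 − 90z^3 − 20xz + 35z − 15z^2 + 100x − 175 + 75z)(3x − 3z − 3)    [distributive law]
= (−384x^2z + 388xz − 327xz^2 − 144x^3 + 152x^2 + 275x + 195z^2 − 90z^3 + 110z − 175)(3x − 3z − 3)    [combine like terms]
= −1152x^3z + 1152x^2z^2 + 1152x^2z + 1164x^2z − 1164xz^2 − 1164xz − 981x^2z^2 + 981xz^3 + 981xz^2 − 432x^4 + 432x^3z + 432x^3 + 456x^3 − 456x^2z − 456x^2 + 825x^2 − 825xz − 825x + 585xz^2 − 585z^3 − 585z^2 − 270xz^3 + 270z^4 + 270z^3 + 330xz − 330z^2 − 330z − 525x + 525z + 525    [distributive law]
= −720x^3z + 171x^2z^2 + 1860x^2z + 402xz^2 − 1659xz + 711xz^3 − 432x^4 + 888x^3 + 369x^2 − 1350x − 315z^3 − 915z^2 + 270z^4 + 195z + 525    [combine like terms]

−720x^3z + 171x^2z^2 + 1860x^2z + 402xz^2 − 1659xz + 711xz^3 − 432x^4 + 888x^3 + 369x^2 − 1350x − 315z^3 − 915z^2 + 270z^4 + 195z + 525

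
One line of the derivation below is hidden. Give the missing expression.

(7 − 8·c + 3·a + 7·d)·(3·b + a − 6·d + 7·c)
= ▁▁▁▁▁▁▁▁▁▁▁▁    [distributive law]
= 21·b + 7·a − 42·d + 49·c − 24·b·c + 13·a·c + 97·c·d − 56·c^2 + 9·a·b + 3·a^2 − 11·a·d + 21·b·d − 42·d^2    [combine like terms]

Applying distributive law to the line above:

21·b + 7·a − 42·d + 49·c − 24·b·c − 8·a·c + 48·c·d − 56·c^2 + 9·a·b + 3·a^2 − 18·a·d + 21·a·c + 21·b·d + 7·a·d − 42·d^2 + 49·c·d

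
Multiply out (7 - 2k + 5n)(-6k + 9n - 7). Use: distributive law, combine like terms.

(7 - 2k + 5n)(-6k + 9n - 7)
= -42k + 63n - 49 + 12k^2 - 18kn + 14k - 30kn + 45n^2 - 35n    [distributive law]
= -28k + 28n - 49 + 12k^2 - 48kn + 45n^2    [combine like terms]

-28k + 28n - 49 + 12k^2 - 48kn + 45n^2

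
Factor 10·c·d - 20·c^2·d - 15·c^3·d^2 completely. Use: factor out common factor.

10·c·d - 20·c^2·d - 15·c^3·d^2
= 5(2·c·d - 4·c^2·d - 3·c^3·d^2)    [factor out 5]
= 5·c·d(2 - 4·c - 3·c^2·d)    [factor out c·d]

5·c·d(2 - 4·c - 3·c^2·d)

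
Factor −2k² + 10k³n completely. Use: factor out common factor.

−2k² + 10k³n
= 2(−k² + 5k³n)    [factor out 2]
= 2k²(−1 + 5kn)    [factor out k²]

2k²(−1 + 5kn)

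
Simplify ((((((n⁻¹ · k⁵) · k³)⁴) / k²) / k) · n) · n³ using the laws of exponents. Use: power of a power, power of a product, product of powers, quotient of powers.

((((((n⁻¹ · k⁵) · k³)⁴) / k²) / k) · n) · n³
= ((((((n⁻¹ · k⁵)⁴) · ((k³)⁴)) / k²) / k) · n) · n³    [power of a product]
= (((((((n⁻¹)⁴) · ((k⁵)⁴)) · ((k³)⁴)) / k²) / k) · n) · n³    [power of a product]
= (((((n⁻⁴ · ((k⁵)⁴)) · ((k³)⁴)) / k²) / k) · n) · n³    [power of a power]
= (((((n⁻⁴ · k²⁰) · ((k³)⁴)) / k²) / k) · n) · n³    [power of a power]
= (((((n⁻⁴ · k²⁰) · k¹²) / k²) / k) · n) · n³    [power of a power]
= k²⁹    [quotient of powers; product of powers]

k²⁹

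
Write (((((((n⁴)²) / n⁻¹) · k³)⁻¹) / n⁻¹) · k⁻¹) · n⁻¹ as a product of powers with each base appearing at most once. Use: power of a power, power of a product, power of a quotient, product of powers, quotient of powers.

k⁻⁴n⁻⁹

(((((((n⁴)²) / n⁻¹) · k³)⁻¹) / n⁻¹) · k⁻¹) · n⁻¹
= (((((((n⁴)²) / n⁻¹)⁻¹) · ((k³)⁻¹)) / n⁻¹) · k⁻¹) · n⁻¹    [power of a product]
= (((((((n⁴)²)⁻¹) / ((n⁻¹)⁻¹)) · ((k³)⁻¹)) / n⁻¹) · k⁻¹) · n⁻¹    [power of a quotient]
= ((((((n⁴)⁻²) / ((n⁻¹)⁻¹)) · ((k³)⁻¹)) / n⁻¹) · k⁻¹) · n⁻¹    [power of a power]
= ((((n⁻⁸ / ((n⁻¹)⁻¹)) · ((k³)⁻¹)) / n⁻¹) · k⁻¹) · n⁻¹    [power of a power]
= ((((n⁻⁸ / n) · ((k³)⁻¹)) / n⁻¹) · k⁻¹) · n⁻¹    [power of a power]
= (((n⁻⁹ · ((k³)⁻¹)) / n⁻¹) · k⁻¹) · n⁻¹    [quotient of powers]
= (((n⁻⁹ · k⁻³) / n⁻¹) · k⁻¹) · n⁻¹    [power of a power]
= k⁻⁴n⁻⁹    [quotient of powers; product of powers]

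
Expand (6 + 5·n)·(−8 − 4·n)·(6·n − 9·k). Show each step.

−288·n + 432·k − 384·n^2 + 576·k·n − 120·n^3 + 180·k·n^2

(6 + 5·n)·(−8 − 4·n)·(6·n − 9·k)
= (−48 − 24·n − 40·n − 20·n^2)·(6·n − 9·k)    [distributive law]
= (−48 − 64·n − 20·n^2)·(6·n − 9·k)    [combine like terms]
= −288·n + 432·k − 384·n^2 + 576·k·n − 120·n^3 + 180·k·n^2    [distributive law]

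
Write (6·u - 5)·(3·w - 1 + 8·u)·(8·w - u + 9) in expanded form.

(6·u - 5)·(3·w - 1 + 8·u)·(8·w - u + 9)
= (18·u·w - 6·u + 48·u² - 15·w + 5 - 40·u)·(8·w - u + 9)    [distributive law]
= (18·u·w - 46·u + 48·u² - 15·w + 5)·(8·w - u + 9)    [combine like terms]
= 144·u·w² - 18·u²·w + 162·u·w - 368·u·w + 46·u² - 414·u + 384·u²·w - 48·u³ + 432·u² - 120·w² + 15·u·w - 135·w + 40·w - 5·u + 45    [distributive law]
= 144·u·w² + 366·u²·w - 191·u·w + 478·u² - 419·u - 48·u³ - 120·w² - 95·w + 45    [combine like terms]

144·u·w² + 366·u²·w - 191·u·w + 478·u² - 419·u - 48·u³ - 120·w² - 95·w + 45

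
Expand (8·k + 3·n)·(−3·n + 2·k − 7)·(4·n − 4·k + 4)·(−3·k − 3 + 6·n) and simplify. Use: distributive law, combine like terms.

(8·k + 3·n)·(−3·n + 2·k − 7)·(4·n − 4·k + 4)·(−3·k − 3 + 6·n)
= (−24·k·n + 16·k² − 56·k − 9·n² + 6·k·n − 21·n)·(4·n − 4·k + 4)·(−3·k − 3 + 6·n)    [distributive law]
= (−18·k·n + 16·k² − 56·k − 9·n² − 21·n)·(4·n − 4·k + 4)·(−3·k − 3 + 6·n)    [combine like terms]
= (−72·k·n² + 72·k²·n − 72·k·n + 64·k²·n − 64·k³ + 64·k² − 224·k·n + 224·k² − 224·k − 36·n³ + 36·k·n² − 36·n² − 84·n² + 84·k·n − 84·n)·(−3·k − 3 + 6·n)    [distributive law]
= (−36·k·n² + 136·k²·n − 212·k·n − 64·k³ + 288·k² − 224·k − 36·n³ − 120·n² − 84·n)·(−3·k − 3 + 6·n)    [combine like terms]
= 108·k²·n² + 108·k·n² − 216·k·n³ − 408·k³·n − 408·k²·n + 816·k²·n² + 636·k²·n + 636·k·n − 1272·k·n² + 192·k⁴ + 192·k³ − 384·k³·n − 864·k³ − 864·k² + 1728·k²·n + 672·k² + 672·k − 1344·k·n + 108·k·n³ + 108·n³ − 216·n⁴ + 360·k·n² + 360·n² − 720·n³ + 252·k·n + 252·n − 504·n²    [distributive law]
= 924·k²·n² − 804·k·n² − 108·k·n³ − 792·k³·n + 1956·k²·n − 456·k·n + 192·k⁴ − 672·k³ − 192·k² + 672·k − 612·n³ − 216·n⁴ − 144·n² + 252·n    [combine like terms]

924·k²·n² − 804·k·n² − 108·k·n³ − 792·k³·n + 1956·k²·n − 456·k·n + 192·k⁴ − 672·k³ − 192·k² + 672·k − 612·n³ − 216·n⁴ − 144·n² + 252·n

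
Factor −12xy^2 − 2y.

−12xy^2 − 2y
= 2(−6xy^2 − y)    [factor out 2]
= 2y(−6xy − 1)    [factor out y]

2y(−6xy − 1)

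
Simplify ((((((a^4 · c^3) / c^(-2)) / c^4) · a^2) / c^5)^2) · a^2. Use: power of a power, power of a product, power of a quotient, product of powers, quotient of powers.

a^14c^(-8)

((((((a^4 · c^3) / c^(-2)) / c^4) · a^2) / c^5)^2) · a^2
= ((((((a^4 · c^3) / c^(-2)) / c^4) · a^2)^2) / ((c^5)^2)) · a^2    [power of a quotient]
= ((((((a^4 · c^3) / c^(-2)) / c^4)^2) · ((a^2)^2)) / ((c^5)^2)) · a^2    [power of a product]
= ((((((a^4 · c^3) / c^(-2))^2) / ((c^4)^2)) · ((a^2)^2)) / ((c^5)^2)) · a^2    [power of a quotient]
= ((((((a^4 · c^3)^2) / ((c^(-2))^2)) / ((c^4)^2)) · ((a^2)^2)) / ((c^5)^2)) · a^2    [power of a quotient]
= (((((((a^4)^2) · ((c^3)^2)) / ((c^(-2))^2)) / ((c^4)^2)) · ((a^2)^2)) / ((c^5)^2)) · a^2    [power of a product]
= (((((a^8 · ((c^3)^2)) / ((c^(-2))^2)) / ((c^4)^2)) · ((a^2)^2)) / ((c^5)^2)) · a^2    [power of a power]
= (((((a^8 · c^6) / ((c^(-2))^2)) / ((c^4)^2)) · ((a^2)^2)) / ((c^5)^2)) · a^2    [power of a power]
= (((((a^8 · c^6) / c^(-4)) / ((c^4)^2)) · ((a^2)^2)) / ((c^5)^2)) · a^2    [power of a power]
= (((((a^8 · c^6) / c^(-4)) / c^8) · ((a^2)^2)) / ((c^5)^2)) · a^2    [power of a power]
= (((((a^8 · c^6) / c^(-4)) / c^8) · a^4) / ((c^5)^2)) · a^2    [power of a power]
= (((((a^8 · c^6) / c^(-4)) / c^8) · a^4) / c^10) · a^2    [power of a power]
= a^14c^(-8)    [quotient of powers; product of powers]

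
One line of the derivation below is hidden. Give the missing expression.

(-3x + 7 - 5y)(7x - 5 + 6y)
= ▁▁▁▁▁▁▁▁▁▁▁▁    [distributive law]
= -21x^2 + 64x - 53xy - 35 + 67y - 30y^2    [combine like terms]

After distributive law, the bracketed line is:

-21x^2 + 15x - 18xy + 49x - 35 + 42y - 35xy + 25y - 30y^2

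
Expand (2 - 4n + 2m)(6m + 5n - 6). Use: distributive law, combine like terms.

(2 - 4n + 2m)(6m + 5n - 6)
= 12m + 10n - 12 - 24mn - 20n^2 + 24n + 12m^2 + 10mn - 12m    [distributive law]
= 34n - 12 - 14mn - 20n^2 + 12m^2    [combine like terms]

34n - 12 - 14mn - 20n^2 + 12m^2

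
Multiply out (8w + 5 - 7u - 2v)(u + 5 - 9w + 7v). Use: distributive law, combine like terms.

(8w + 5 - 7u - 2v)(u + 5 - 9w + 7v)
= 8uw + 40w - 72w^2 + 56vw + 5u + 25 - 45w + 35v - 7u^2 - 35u + 63uw - 49uv - 2uv - 10v + 18vw - 14v^2    [distributive law]
= 71uw - 5w - 72w^2 + 74vw - 30u + 25 + 25v - 7u^2 - 51uv - 14v^2    [combine like terms]

71uw - 5w - 72w^2 + 74vw - 30u + 25 + 25v - 7u^2 - 51uv - 14v^2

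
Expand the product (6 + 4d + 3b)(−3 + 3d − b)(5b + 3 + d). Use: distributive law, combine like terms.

−135b − 54 + 30bd + 42d^2 − 84b^2 + 65bd^2 + 12d^3 + 22b^2d − 15b^3

(6 + 4d + 3b)(−3 + 3d − b)(5b + 3 + d)
= (−18 + 18d − 6b − 12d + 12d^2 − 4bd − 9b + 9bd − 3b^2)(5b + 3 + d)    [distributive law]
= (−18 + 6d − 15b + 12d^2 + 5bd − 3b^2)(5b + 3 + d)    [combine like terms]
= −90b − 54 − 18d + 30bd + 18d + 6d^2 − 75b^2 − 45b − 15bd + 60bd^2 + 36d^2 + 12d^3 + 25b^2d + 15bd + 5bd^2 − 15b^3 − 9b^2 − 3b^2d    [distributive law]
= −135b − 54 + 30bd + 42d^2 − 84b^2 + 65bd^2 + 12d^3 + 22b^2d − 15b^3    [combine like terms]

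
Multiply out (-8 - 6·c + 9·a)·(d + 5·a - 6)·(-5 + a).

(-8 - 6·c + 9·a)·(d + 5·a - 6)·(-5 + a)
= (-8·d - 40·a + 48 - 6·c·d - 30·a·c + 36·c + 9·a·d + 45·a^2 - 54·a)·(-5 + a)    [distributive law]
= (-8·d - 94·a + 48 - 6·c·d - 30·a·c + 36·c + 9·a·d + 45·a^2)·(-5 + a)    [combine like terms]
= 40·d - 8·a·d + 470·a - 94·a^2 - 240 + 48·a + 30·c·d - 6·a·c·d + 150·a·c - 30·a^2·c - 180·c + 36·a·c - 45·a·d + 9·a^2·d - 225·a^2 + 45·a^3    [distributive law]
= 40·d - 53·a·d + 518·a - 319·a^2 - 240 + 30·c·d - 6·a·c·d + 186·a·c - 30·a^2·c - 180·c + 9·a^2·d + 45·a^3    [combine like terms]

40·d - 53·a·d + 518·a - 319·a^2 - 240 + 30·c·d - 6·a·c·d + 186·a·c - 30·a^2·c - 180·c + 9·a^2·d + 45·a^3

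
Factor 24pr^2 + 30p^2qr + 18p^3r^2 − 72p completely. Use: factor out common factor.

24pr^2 + 30p^2qr + 18p^3r^2 − 72p
= 6(4pr^2 + 5p^2qr + 3p^3r^2 − 12p)    [factor out 6]
= 6p(4r^2 + 5pqr + 3p^2r^2 − 12)    [factor out p]

6p(4r^2 + 5pqr + 3p^2r^2 − 12)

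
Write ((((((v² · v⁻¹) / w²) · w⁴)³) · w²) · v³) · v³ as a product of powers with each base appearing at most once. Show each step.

v⁹·w⁸

((((((v² · v⁻¹) / w²) · w⁴)³) · w²) · v³) · v³
= ((((((v² · v⁻¹) / w²)³) · ((w⁴)³)) · w²) · v³) · v³    [power of a product]
= ((((((v² · v⁻¹)³) / ((w²)³)) · ((w⁴)³)) · w²) · v³) · v³    [power of a quotient]
= (((((((v²)³) · ((v⁻¹)³)) / ((w²)³)) · ((w⁴)³)) · w²) · v³) · v³    [power of a product]
= (((((v⁶ · ((v⁻¹)³)) / ((w²)³)) · ((w⁴)³)) · w²) · v³) · v³    [power of a power]
= (((((v⁶ · v⁻³) / ((w²)³)) · ((w⁴)³)) · w²) · v³) · v³    [power of a power]
= ((((v³ / ((w²)³)) · ((w⁴)³)) · w²) · v³) · v³    [product of powers]
= ((((v³ / w⁶) · ((w⁴)³)) · w²) · v³) · v³    [power of a power]
= ((((v³ / w⁶) · w¹²) · w²) · v³) · v³    [power of a power]
= v⁹·w⁸    [quotient of powers; product of powers]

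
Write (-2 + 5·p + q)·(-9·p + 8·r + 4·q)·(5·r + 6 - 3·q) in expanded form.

(-2 + 5·p + q)·(-9·p + 8·r + 4·q)·(5·r + 6 - 3·q)
= (18·p - 16·r - 8·q - 45·p² + 40·p·r + 20·p·q - 9·p·q + 8·q·r + 4·q²)·(5·r + 6 - 3·q)    [distributive law]
= (18·p - 16·r - 8·q - 45·p² + 40·p·r + 11·p·q + 8·q·r + 4·q²)·(5·r + 6 - 3·q)    [combine like terms]
= 90·p·r + 108·p - 54·p·q - 80·r² - 96·r + 48·q·r - 40·q·r - 48·q + 24·q² - 225·p²·r - 270·p² + 135·p²·q + 200·p·r² + 240·p·r - 120·p·q·r + 55·p·q·r + 66·p·q - 33·p·q² + 40·q·r² + 48·q·r - 24·q²·r + 20·q²·r + 24·q² - 12·q³    [distributive law]
= 330·p·r + 108·p + 12·p·q - 80·r² - 96·r + 56·q·r - 48·q + 48·q² - 225·p²·r - 270·p² + 135·p²·q + 200·p·r² - 65·p·q·r - 33·p·q² + 40·q·r² - 4·q²·r - 12·q³    [combine like terms]

330·p·r + 108·p + 12·p·q - 80·r² - 96·r + 56·q·r - 48·q + 48·q² - 225·p²·r - 270·p² + 135·p²·q + 200·p·r² - 65·p·q·r - 33·p·q² + 40·q·r² - 4·q²·r - 12·q³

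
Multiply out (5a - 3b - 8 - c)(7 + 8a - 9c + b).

(5a - 3b - 8 - c)(7 + 8a - 9c + b)
= 35a + 40a² - 45ac + 5ab - 21b - 24ab + 27bc - 3b² - 56 - 64a + 72c - 8b - 7c - 8ac + 9c² - bc    [distributive law]
= -29a + 40a² - 53ac - 19ab - 29b + 26bc - 3b² - 56 + 65c + 9c²    [combine like terms]

-29a + 40a² - 53ac - 19ab - 29b + 26bc - 3b² - 56 + 65c + 9c²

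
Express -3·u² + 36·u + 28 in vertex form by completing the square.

-3(u - 6)² + 136

-3·u² + 36·u + 28
= -3(u² - 12·u) + 28    [factor out -3 from the u-terms]
= -3(u² - 12·u + 36 - 36) + 28    [add and subtract 36 inside the bracket]
= -3(u - 6)² + 108 + 28    [perfect-square identity]
= -3(u - 6)² + 136    [combine constants]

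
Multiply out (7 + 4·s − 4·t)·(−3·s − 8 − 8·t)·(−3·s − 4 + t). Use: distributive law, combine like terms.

(7 + 4·s − 4·t)·(−3·s − 8 − 8·t)·(−3·s − 4 + t)
= (−21·s − 56 − 56·t − 12·s^2 − 32·s − 32·s·t + 12·s·t + 32·t + 32·t^2)·(−3·s − 4 + t)    [distributive law]
= (−53·s − 56 − 24·t − 12·s^2 − 20·s·t + 32·t^2)·(−3·s − 4 + t)    [combine like terms]
= 159·s^2 + 212·s − 53·s·t + 168·s + 224 − 56·t + 72·s·t + 96·t − 24·t^2 + 36·s^3 + 48·s^2 − 12·s^2·t + 60·s^2·t + 80·s·t − 20·s·t^2 − 96·s·t^2 − 128·t^2 + 32·t^3    [distributive law]
= 207·s^2 + 380·s + 99·s·t + 224 + 40·t − 152·t^2 + 36·s^3 + 48·s^2·t − 116·s·t^2 + 32·t^3    [combine like terms]

207·s^2 + 380·s + 99·s·t + 224 + 40·t − 152·t^2 + 36·s^3 + 48·s^2·t − 116·s·t^2 + 32·t^3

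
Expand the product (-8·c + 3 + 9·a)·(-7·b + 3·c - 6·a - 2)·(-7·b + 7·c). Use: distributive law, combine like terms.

-392·b²·c + 560·b·c² - 168·c³ - 966·a·b·c + 525·a·c² - 322·b·c + 175·c² + 147·b² + 252·a·b - 252·a·c + 42·b - 42·c + 441·a·b² + 378·a²·b - 378·a²·c

(-8·c + 3 + 9·a)·(-7·b + 3·c - 6·a - 2)·(-7·b + 7·c)
= (56·b·c - 24·c² + 48·a·c + 16·c - 21·b + 9·c - 18·a - 6 - 63·a·b + 27·a·c - 54·a² - 18·a)·(-7·b + 7·c)    [distributive law]
= (56·b·c - 24·c² + 75·a·c + 25·c - 21·b - 36·a - 6 - 63·a·b - 54·a²)·(-7·b + 7·c)    [combine like terms]
= -392·b²·c + 392·b·c² + 168·b·c² - 168·c³ - 525·a·b·c + 525·a·c² - 175·b·c + 175·c² + 147·b² - 147·b·c + 252·a·b - 252·a·c + 42·b - 42·c + 441·a·b² - 441·a·b·c + 378·a²·b - 378·a²·c    [distributive law]
= -392·b²·c + 560·b·c² - 168·c³ - 966·a·b·c + 525·a·c² - 322·b·c + 175·c² + 147·b² + 252·a·b - 252·a·c + 42·b - 42·c + 441·a·b² + 378·a²·b - 378·a²·c    [combine like terms]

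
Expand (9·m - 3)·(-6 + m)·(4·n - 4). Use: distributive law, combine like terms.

-228·m·n + 228·m + 36·m^2·n - 36·m^2 + 72·n - 72

(9·m - 3)·(-6 + m)·(4·n - 4)
= (-54·m + 9·m^2 + 18 - 3·m)·(4·n - 4)    [distributive law]
= (-57·m + 9·m^2 + 18)·(4·n - 4)    [combine like terms]
= -228·m·n + 228·m + 36·m^2·n - 36·m^2 + 72·n - 72    [distributive law]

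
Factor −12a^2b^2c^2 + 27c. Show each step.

−12a^2b^2c^2 + 27c
= 3(−4a^2b^2c^2 + 9c)    [factor out 3]
= 3c(−4a^2b^2c + 9)    [factor out c]

3c(−4a^2b^2c + 9)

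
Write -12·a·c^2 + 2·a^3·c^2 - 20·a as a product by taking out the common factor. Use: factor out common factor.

-12·a·c^2 + 2·a^3·c^2 - 20·a
= 2(-6·a·c^2 + a^3·c^2 - 10·a)    [factor out 2]
= 2·a(-6·c^2 + a^2·c^2 - 10)    [factor out a]

2·a(-6·c^2 + a^2·c^2 - 10)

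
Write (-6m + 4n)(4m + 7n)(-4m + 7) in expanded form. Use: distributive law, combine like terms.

96m^3 - 168m^2 + 104m^2n - 182mn - 112mn^2 + 196n^2

(-6m + 4n)(4m + 7n)(-4m + 7)
= (-24m^2 - 42mn + 16mn + 28n^2)(-4m + 7)    [distributive law]
= (-24m^2 - 26mn + 28n^2)(-4m + 7)    [combine like terms]
= 96m^3 - 168m^2 + 104m^2n - 182mn - 112mn^2 + 196n^2    [distributive law]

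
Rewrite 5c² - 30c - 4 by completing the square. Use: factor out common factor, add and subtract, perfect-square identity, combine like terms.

5(c - 3)² - 49

5c² - 30c - 4
= 5(c² - 6c) - 4    [factor out 5 from the c-terms]
= 5(c² - 6c + 9 - 9) - 4    [add and subtract 9 inside the bracket]
= 5(c - 3)² - 45 - 4    [perfect-square identity]
= 5(c - 3)² - 49    [combine constants]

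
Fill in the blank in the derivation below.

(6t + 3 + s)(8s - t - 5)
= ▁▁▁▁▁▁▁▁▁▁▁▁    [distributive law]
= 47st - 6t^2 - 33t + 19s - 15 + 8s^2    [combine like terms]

By distributive law:

48st - 6t^2 - 30t + 24s - 3t - 15 + 8s^2 - st - 5s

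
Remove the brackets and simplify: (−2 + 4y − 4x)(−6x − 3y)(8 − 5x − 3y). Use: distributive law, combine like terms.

96x + 132x^2 − 162xy + 48y − 114y^2 − 12x^2y + 96xy^2 + 36y^3 − 120x^3

(−2 + 4y − 4x)(−6x − 3y)(8 − 5x − 3y)
= (12x + 6y − 24xy − 12y^2 + 24x^2 + 12xy)(8 − 5x − 3y)    [distributive law]
= (12x + 6y − 12xy − 12y^2 + 24x^2)(8 − 5x − 3y)    [combine like terms]
= 96x − 60x^2 − 36xy + 48y − 30xy − 18y^2 − 96xy + 60x^2y + 36xy^2 − 96y^2 + 60xy^2 + 36y^3 + 192x^2 − 120x^3 − 72x^2y    [distributive law]
= 96x + 132x^2 − 162xy + 48y − 114y^2 − 12x^2y + 96xy^2 + 36y^3 − 120x^3    [combine like terms]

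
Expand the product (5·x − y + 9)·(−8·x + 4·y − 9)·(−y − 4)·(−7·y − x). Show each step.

−252·x²·y² − 40·x³·y − 1125·x²·y − 160·x³ + 192·x·y³ − 6·x·y² − 3177·x·y − 468·x² − 28·y⁴ + 203·y³ + 693·y² − 2268·y − 324·x

(5·x − y + 9)·(−8·x + 4·y − 9)·(−y − 4)·(−7·y − x)
= (−40·x² + 20·x·y − 45·x + 8·x·y − 4·y² + 9·y − 72·x + 36·y − 81)·(−y − 4)·(−7·y − x)    [distributive law]
= (−40·x² + 28·x·y − 117·x − 4·y² + 45·y − 81)·(−y − 4)·(−7·y − x)    [combine like terms]
= (40·x²·y + 160·x² − 28·x·y² − 112·x·y + 117·x·y + 468·x + 4·y³ + 16·y² − 45·y² − 180·y + 81·y + 324)·(−7·y − x)    [distributive law]
= (40·x²·y + 160·x² − 28·x·y² + 5·x·y + 468·x + 4·y³ − 29·y² − 99·y + 324)·(−7·y − x)    [combine like terms]
= −280·x²·y² − 40·x³·y − 1120·x²·y − 160·x³ + 196·x·y³ + 28·x²·y² − 35·x·y² − 5·x²·y − 3276·x·y − 468·x² − 28·y⁴ − 4·x·y³ + 203·y³ + 29·x·y² + 693·y² + 99·x·y − 2268·y − 324·x    [distributive law]
= −252·x²·y² − 40·x³·y − 1125·x²·y − 160·x³ + 192·x·y³ − 6·x·y² − 3177·x·y − 468·x² − 28·y⁴ + 203·y³ + 693·y² − 2268·y − 324·x    [combine like terms]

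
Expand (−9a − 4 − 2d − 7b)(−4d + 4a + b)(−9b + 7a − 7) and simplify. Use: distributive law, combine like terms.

(−9a − 4 − 2d − 7b)(−4d + 4a + b)(−9b + 7a − 7)
= (36ad − 36a^2 − 9ab + 16d − 16a − 4b + 8d^2 − 8ad − 2bd + 28bd − 28ab − 7b^2)(−9b + 7a − 7)    [distributive law]
= (28ad − 36a^2 − 37ab + 16d − 16a − 4b + 8d^2 + 26bd − 7b^2)(−9b + 7a − 7)    [combine like terms]
= −252abd + 196a^2d − 196ad + 324a^2b − 252a^3 + 252a^2 + 333ab^2 − 259a^2b + 259ab − 144bd + 112ad − 112d + 144ab − 112a^2 + 112a + 36b^2 − 28ab + 28b − 72bd^2 + 56ad^2 − 56d^2 − 234b^2d + 182abd − 182bd + 63b^3 − 49ab^2 + 49b^2    [distributive law]
= −70abd + 196a^2d − 84ad + 65a^2b − 252a^3 + 140a^2 + 284ab^2 + 375ab − 326bd − 112d + 112a + 85b^2 + 28b − 72bd^2 + 56ad^2 − 56d^2 − 234b^2d + 63b^3    [combine like terms]

−70abd + 196a^2d − 84ad + 65a^2b − 252a^3 + 140a^2 + 284ab^2 + 375ab − 326bd − 112d + 112a + 85b^2 + 28b − 72bd^2 + 56ad^2 − 56d^2 − 234b^2d + 63b^3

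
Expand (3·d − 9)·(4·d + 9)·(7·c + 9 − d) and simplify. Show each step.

84·c·d^2 + 117·d^2 − 12·d^3 − 63·c·d − 567·c − 729

(3·d − 9)·(4·d + 9)·(7·c + 9 − d)
= (12·d^2 + 27·d − 36·d − 81)·(7·c + 9 − d)    [distributive law]
= (12·d^2 − 9·d − 81)·(7·c + 9 − d)    [combine like terms]
= 84·c·d^2 + 108·d^2 − 12·d^3 − 63·c·d − 81·d + 9·d^2 − 567·c − 729 + 81·d    [distributive law]
= 84·c·d^2 + 117·d^2 − 12·d^3 − 63·c·d − 567·c − 729    [combine like terms]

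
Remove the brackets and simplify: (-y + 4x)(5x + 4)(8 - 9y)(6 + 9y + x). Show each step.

16xy - 1350xy^2 + 176x^2y + 405xy^3 - 1575x^2y^2 - 192y - 72y^2 + 324y^3 + 1088x^2 + 160x^3 - 180x^3y + 768x

(-y + 4x)(5x + 4)(8 - 9y)(6 + 9y + x)
= (-5xy - 4y + 20x^2 + 16x)(8 - 9y)(6 + 9y + x)    [distributive law]
= (-40xy + 45xy^2 - 32y + 36y^2 + 160x^2 - 180x^2y + 128x - 144xy)(6 + 9y + x)    [distributive law]
= (-184xy + 45xy^2 - 32y + 36y^2 + 160x^2 - 180x^2y + 128x)(6 + 9y + x)    [combine like terms]
= -1104xy - 1656xy^2 - 184x^2y + 270xy^2 + 405xy^3 + 45x^2y^2 - 192y - 288y^2 - 32xy + 216y^2 + 324y^3 + 36xy^2 + 960x^2 + 1440x^2y + 160x^3 - 1080x^2y - 1620x^2y^2 - 180x^3y + 768x + 1152xy + 128x^2    [distributive law]
= 16xy - 1350xy^2 + 176x^2y + 405xy^3 - 1575x^2y^2 - 192y - 72y^2 + 324y^3 + 1088x^2 + 160x^3 - 180x^3y + 768x    [combine like terms]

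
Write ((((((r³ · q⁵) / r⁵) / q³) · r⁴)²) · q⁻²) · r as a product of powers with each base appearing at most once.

((((((r³ · q⁵) / r⁵) / q³) · r⁴)²) · q⁻²) · r
= ((((((r³ · q⁵) / r⁵) / q³)²) · ((r⁴)²)) · q⁻²) · r    [power of a product]
= ((((((r³ · q⁵) / r⁵)²) / ((q³)²)) · ((r⁴)²)) · q⁻²) · r    [power of a quotient]
= ((((((r³ · q⁵)²) / ((r⁵)²)) / ((q³)²)) · ((r⁴)²)) · q⁻²) · r    [power of a quotient]
= (((((((r³)²) · ((q⁵)²)) / ((r⁵)²)) / ((q³)²)) · ((r⁴)²)) · q⁻²) · r    [power of a product]
= (((((r⁶ · ((q⁵)²)) / ((r⁵)²)) / ((q³)²)) · ((r⁴)²)) · q⁻²) · r    [power of a power]
= (((((r⁶ · q¹⁰) / ((r⁵)²)) / ((q³)²)) · ((r⁴)²)) · q⁻²) · r    [power of a power]
= (((((r⁶ · q¹⁰) / r¹⁰) / ((q³)²)) · ((r⁴)²)) · q⁻²) · r    [power of a power]
= (((((r⁶ · q¹⁰) / r¹⁰) / q⁶) · ((r⁴)²)) · q⁻²) · r    [power of a power]
= (((((r⁶ · q¹⁰) / r¹⁰) / q⁶) · r⁸) · q⁻²) · r    [power of a power]
= q²r⁵    [quotient of powers; product of powers]

q²r⁵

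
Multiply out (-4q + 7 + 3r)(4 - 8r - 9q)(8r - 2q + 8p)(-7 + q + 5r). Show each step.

3752qr - 1700q^2r - 3688qr^2 - 1162q^2 + 662q^3 + 4648pq - 2648pq^2 - 3792pqr + 1478q^2r^2 + 248qr^3 - 82q^3r + 1480pq^2r + 8pqr^2 - 72q^4 + 288pq^3 - 1568r + 3584r^2 + 392q - 1568p + 3584pr - 416r^3 - 416pr^2 - 960r^4 - 960pr^3

(-4q + 7 + 3r)(4 - 8r - 9q)(8r - 2q + 8p)(-7 + q + 5r)
= (-16q + 32qr + 36q^2 + 28 - 56r - 63q + 12r - 24r^2 - 27qr)(8r - 2q + 8p)(-7 + q + 5r)    [distributive law]
= (-79q + 5qr + 36q^2 + 28 - 44r - 24r^2)(8r - 2q + 8p)(-7 + q + 5r)    [combine like terms]
= (-632qr + 158q^2 - 632pq + 40qr^2 - 10q^2r + 40pqr + 288q^2r - 72q^3 + 288pq^2 + 224r - 56q + 224p - 352r^2 + 88qr - 352pr - 192r^3 + 48qr^2 - 192pr^2)(-7 + q + 5r)    [distributive law]
= (-544qr + 158q^2 - 632pq + 88qr^2 + 278q^2r + 40pqr - 72q^3 + 288pq^2 + 224r - 56q + 224p - 352r^2 - 352pr - 192r^3 - 192pr^2)(-7 + q + 5r)    [combine like terms]
= 3808qr - 544q^2r - 2720qr^2 - 1106q^2 + 158q^3 + 790q^2r + 4424pq - 632pq^2 - 3160pqr - 616qr^2 + 88q^2r^2 + 440qr^3 - 1946q^2r + 278q^3r + 1390q^2r^2 - 280pqr + 40pq^2r + 200pqr^2 + 504q^3 - 72q^4 - 360q^3r - 2016pq^2 + 288pq^3 + 1440pq^2r - 1568r + 224qr + 1120r^2 + 392q - 56q^2 - 280qr - 1568p + 224pq + 1120pr + 2464r^2 - 352qr^2 - 1760r^3 + 2464pr - 352pqr - 1760pr^2 + 1344r^3 - 192qr^3 - 960r^4 + 1344pr^2 - 192pqr^2 - 960pr^3    [distributive law]
= 3752qr - 1700q^2r - 3688qr^2 - 1162q^2 + 662q^3 + 4648pq - 2648pq^2 - 3792pqr + 1478q^2r^2 + 248qr^3 - 82q^3r + 1480pq^2r + 8pqr^2 - 72q^4 + 288pq^3 - 1568r + 3584r^2 + 392q - 1568p + 3584pr - 416r^3 - 416pr^2 - 960r^4 - 960pr^3    [combine like terms]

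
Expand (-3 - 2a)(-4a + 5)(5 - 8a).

(-3 - 2a)(-4a + 5)(5 - 8a)
= (12a - 15 + 8a² - 10a)(5 - 8a)    [distributive law]
= (2a - 15 + 8a²)(5 - 8a)    [combine like terms]
= 10a - 16a² - 75 + 120a + 40a² - 64a³    [distributive law]
= 130a + 24a² - 75 - 64a³    [combine like terms]

130a + 24a² - 75 - 64a³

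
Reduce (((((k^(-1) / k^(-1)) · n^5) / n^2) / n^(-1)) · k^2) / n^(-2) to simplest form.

(((((k^(-1) / k^(-1)) · n^5) / n^2) / n^(-1)) · k^2) / n^(-2)
= ((((k^0 · n^5) / n^2) / n^(-1)) · k^2) / n^(-2)    [quotient of powers]
= k^2·n^6    [quotient of powers; product of powers]

k^2·n^6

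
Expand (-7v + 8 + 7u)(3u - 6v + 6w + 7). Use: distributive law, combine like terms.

(-7v + 8 + 7u)(3u - 6v + 6w + 7)
= -21uv + 42v² - 42vw - 49v + 24u - 48v + 48w + 56 + 21u² - 42uv + 42uw + 49u    [distributive law]
= -63uv + 42v² - 42vw - 97v + 73u + 48w + 56 + 21u² + 42uw    [combine like terms]

-63uv + 42v² - 42vw - 97v + 73u + 48w + 56 + 21u² + 42uw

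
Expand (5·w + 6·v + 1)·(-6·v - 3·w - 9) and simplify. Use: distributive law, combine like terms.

(5·w + 6·v + 1)·(-6·v - 3·w - 9)
= -30·v·w - 15·w^2 - 45·w - 36·v^2 - 18·v·w - 54·v - 6·v - 3·w - 9    [distributive law]
= -48·v·w - 15·w^2 - 48·w - 36·v^2 - 60·v - 9    [combine like terms]

-48·v·w - 15·w^2 - 48·w - 36·v^2 - 60·v - 9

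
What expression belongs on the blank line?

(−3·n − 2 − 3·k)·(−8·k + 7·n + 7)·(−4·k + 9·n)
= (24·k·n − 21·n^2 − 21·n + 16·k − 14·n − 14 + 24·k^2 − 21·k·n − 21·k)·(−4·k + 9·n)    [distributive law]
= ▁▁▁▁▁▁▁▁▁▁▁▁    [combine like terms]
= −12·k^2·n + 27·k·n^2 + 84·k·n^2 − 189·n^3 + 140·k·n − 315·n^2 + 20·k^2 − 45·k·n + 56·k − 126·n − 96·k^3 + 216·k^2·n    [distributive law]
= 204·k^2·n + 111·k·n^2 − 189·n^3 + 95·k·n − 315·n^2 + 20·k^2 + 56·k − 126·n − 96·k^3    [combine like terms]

Applying combine like terms to the line above:

(3·k·n − 21·n^2 − 35·n − 5·k − 14 + 24·k^2)·(−4·k + 9·n)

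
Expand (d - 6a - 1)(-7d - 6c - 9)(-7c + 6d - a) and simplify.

13cd^2 - 42d^3 + 259ad^2 + 42c^2d - 72acd + 50cd - 12d^2 + 326ad - 42a^2d - 252ac^2 - 36a^2c - 384ac - 54a^2 - 42c^2 - 63c + 54d - 9a

(d - 6a - 1)(-7d - 6c - 9)(-7c + 6d - a)
= (-7d^2 - 6cd - 9d + 42ad + 36ac + 54a + 7d + 6c + 9)(-7c + 6d - a)    [distributive law]
= (-7d^2 - 6cd - 2d + 42ad + 36ac + 54a + 6c + 9)(-7c + 6d - a)    [combine like terms]
= 49cd^2 - 42d^3 + 7ad^2 + 42c^2d - 36cd^2 + 6acd + 14cd - 12d^2 + 2ad - 294acd + 252ad^2 - 42a^2d - 252ac^2 + 216acd - 36a^2c - 378ac + 324ad - 54a^2 - 42c^2 + 36cd - 6ac - 63c + 54d - 9a    [distributive law]
= 13cd^2 - 42d^3 + 259ad^2 + 42c^2d - 72acd + 50cd - 12d^2 + 326ad - 42a^2d - 252ac^2 - 36a^2c - 384ac - 54a^2 - 42c^2 - 63c + 54d - 9a    [combine like terms]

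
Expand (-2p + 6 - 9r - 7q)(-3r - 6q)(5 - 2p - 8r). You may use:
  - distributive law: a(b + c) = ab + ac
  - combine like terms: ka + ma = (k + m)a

66pr - 12p^2r - 102pr^2 + 132pq - 24p^2q - 246pqr - 90r + 279r^2 - 180q + 663qr - 216r^3 - 600qr^2 + 210q^2 - 84pq^2 - 336q^2r

(-2p + 6 - 9r - 7q)(-3r - 6q)(5 - 2p - 8r)
= (6pr + 12pq - 18r - 36q + 27r^2 + 54qr + 21qr + 42q^2)(5 - 2p - 8r)    [distributive law]
= (6pr + 12pq - 18r - 36q + 27r^2 + 75qr + 42q^2)(5 - 2p - 8r)    [combine like terms]
= 30pr - 12p^2r - 48pr^2 + 60pq - 24p^2q - 96pqr - 90r + 36pr + 144r^2 - 180q + 72pq + 288qr + 135r^2 - 54pr^2 - 216r^3 + 375qr - 150pqr - 600qr^2 + 210q^2 - 84pq^2 - 336q^2r    [distributive law]
= 66pr - 12p^2r - 102pr^2 + 132pq - 24p^2q - 246pqr - 90r + 279r^2 - 180q + 663qr - 216r^3 - 600qr^2 + 210q^2 - 84pq^2 - 336q^2r    [combine like terms]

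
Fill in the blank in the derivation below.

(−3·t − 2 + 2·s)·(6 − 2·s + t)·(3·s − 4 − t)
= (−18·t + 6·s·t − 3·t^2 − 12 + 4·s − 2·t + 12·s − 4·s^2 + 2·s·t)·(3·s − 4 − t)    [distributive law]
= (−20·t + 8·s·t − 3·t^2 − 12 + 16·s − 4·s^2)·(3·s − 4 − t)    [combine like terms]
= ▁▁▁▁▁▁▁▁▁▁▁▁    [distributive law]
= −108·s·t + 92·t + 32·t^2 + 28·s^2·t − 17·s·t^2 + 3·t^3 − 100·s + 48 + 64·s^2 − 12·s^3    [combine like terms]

By distributive law:

−60·s·t + 80·t + 20·t^2 + 24·s^2·t − 32·s·t − 8·s·t^2 − 9·s·t^2 + 12·t^2 + 3·t^3 − 36·s + 48 + 12·t + 48·s^2 − 64·s − 16·s·t − 12·s^3 + 16·s^2 + 4·s^2·t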